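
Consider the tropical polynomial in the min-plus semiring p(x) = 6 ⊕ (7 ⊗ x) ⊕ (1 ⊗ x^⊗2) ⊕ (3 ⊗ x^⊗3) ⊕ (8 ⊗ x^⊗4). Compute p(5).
p(5) = 6

A tropical monomial a ⊗ x^⊗i evaluates to a + i · x. Evaluating each term at x = 5:
  Term 0 contributes 6 + 0 · 5 = 6
  Term 1 contributes 7 + 1 · 5 = 12
  Term 2 contributes 1 + 2 · 5 = 11
  Term 3 contributes 3 + 3 · 5 = 18
  Term 4 contributes 8 + 4 · 5 = 28
p(5) = ⊕ of these = min[6, 12, 11, 18, 28] = 6.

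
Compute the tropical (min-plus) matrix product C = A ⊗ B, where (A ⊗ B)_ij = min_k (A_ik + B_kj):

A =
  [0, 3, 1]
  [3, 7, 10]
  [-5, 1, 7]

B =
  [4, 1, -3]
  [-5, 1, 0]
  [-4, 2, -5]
A ⊗ B =
  [-3, 1, -4]
  [2, 4, 0]
  [-4, -4, -8]

Apply the min-plus product entry-by-entry:
  C[0][0] = min over k of (A[0][0] + B[0][0] = 0 + 4 = 4, A[0][1] + B[1][0] = 3 + -5 = -2, A[0][2] + B[2][0] = 1 + -4 = -3) = -3 (attained at k = 2)
  C[0][1] = min over k of (A[0][0] + B[0][1] = 0 + 1 = 1, A[0][1] + B[1][1] = 3 + 1 = 4, A[0][2] + B[2][1] = 1 + 2 = 3) = 1 (attained at k = 0)
  C[0][2] = min over k of (A[0][0] + B[0][2] = 0 + -3 = -3, A[0][1] + B[1][2] = 3 + 0 = 3, A[0][2] + B[2][2] = 1 + -5 = -4) = -4 (attained at k = 2)
  C[1][0] = min over k of (A[1][0] + B[0][0] = 3 + 4 = 7, A[1][1] + B[1][0] = 7 + -5 = 2, A[1][2] + B[2][0] = 10 + -4 = 6) = 2 (attained at k = 1)
  C[1][1] = min over k of (A[1][0] + B[0][1] = 3 + 1 = 4, A[1][1] + B[1][1] = 7 + 1 = 8, A[1][2] + B[2][1] = 10 + 2 = 12) = 4 (attained at k = 0)
  C[1][2] = min over k of (A[1][0] + B[0][2] = 3 + -3 = 0, A[1][1] + B[1][2] = 7 + 0 = 7, A[1][2] + B[2][2] = 10 + -5 = 5) = 0 (attained at k = 0)
  C[2][0] = min over k of (A[2][0] + B[0][0] = -5 + 4 = -1, A[2][1] + B[1][0] = 1 + -5 = -4, A[2][2] + B[2][0] = 7 + -4 = 3) = -4 (attained at k = 1)
  C[2][1] = min over k of (A[2][0] + B[0][1] = -5 + 1 = -4, A[2][1] + B[1][1] = 1 + 1 = 2, A[2][2] + B[2][1] = 7 + 2 = 9) = -4 (attained at k = 0)
  C[2][2] = min over k of (A[2][0] + B[0][2] = -5 + -3 = -8, A[2][1] + B[1][2] = 1 + 0 = 1, A[2][2] + B[2][2] = 7 + -5 = 2) = -8 (attained at k = 0)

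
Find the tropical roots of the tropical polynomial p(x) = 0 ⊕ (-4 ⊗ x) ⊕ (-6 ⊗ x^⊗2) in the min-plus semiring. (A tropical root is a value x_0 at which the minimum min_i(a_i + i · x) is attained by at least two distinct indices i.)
Roots: {2, 4}

Each tropical root is a break point of the lower envelope of the lines y = a_i + i · x (there are 3 lines, with slopes 0, 1, ..., 2). Only the lines that attain the minimum somewhere contribute to roots; other lines are dominated. Here the surviving (envelope) indices are i = 2, i = 1, i = 0.
Intersections between consecutive envelope lines give the roots: for adjacent envelope indices i < j the intersection is x = (a_i − a_j) / (j − i). Reading off the sorted break points: {2, 4}.
Verification: at each break x_0, at least two indices attain the minimum of min_i(a_i + i · x_0).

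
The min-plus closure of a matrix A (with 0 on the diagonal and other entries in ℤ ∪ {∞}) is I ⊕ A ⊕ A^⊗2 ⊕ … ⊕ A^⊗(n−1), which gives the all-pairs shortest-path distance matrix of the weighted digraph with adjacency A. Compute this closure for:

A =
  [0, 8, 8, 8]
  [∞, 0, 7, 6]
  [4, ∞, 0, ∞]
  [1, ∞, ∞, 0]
Closure =
  [0, 8, 8, 8]
  [7, 0, 7, 6]
  [4, 12, 0, 12]
  [1, 9, 9, 0]

This is the Floyd-Warshall all-pairs shortest-path computation. For each intermediate vertex k = 0, 1, …, 3, update dist[i][j] ← min(dist[i][j], dist[i][k] + dist[k][j]). The final matrix gives, for each (i, j), the minimum total weight of any directed path from i to j (possibly empty when i = j).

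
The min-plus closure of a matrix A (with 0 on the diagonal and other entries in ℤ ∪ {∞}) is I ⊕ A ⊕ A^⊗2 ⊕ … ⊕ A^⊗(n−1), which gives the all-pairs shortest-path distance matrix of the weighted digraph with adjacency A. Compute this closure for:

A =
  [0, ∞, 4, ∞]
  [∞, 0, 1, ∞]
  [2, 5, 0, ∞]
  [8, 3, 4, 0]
Closure =
  [0, 9, 4, ∞]
  [3, 0, 1, ∞]
  [2, 5, 0, ∞]
  [6, 3, 4, 0]

This is the Floyd-Warshall all-pairs shortest-path computation. For each intermediate vertex k = 0, 1, …, 3, update dist[i][j] ← min(dist[i][j], dist[i][k] + dist[k][j]). The final matrix gives, for each (i, j), the minimum total weight of any directed path from i to j (possibly empty when i = j).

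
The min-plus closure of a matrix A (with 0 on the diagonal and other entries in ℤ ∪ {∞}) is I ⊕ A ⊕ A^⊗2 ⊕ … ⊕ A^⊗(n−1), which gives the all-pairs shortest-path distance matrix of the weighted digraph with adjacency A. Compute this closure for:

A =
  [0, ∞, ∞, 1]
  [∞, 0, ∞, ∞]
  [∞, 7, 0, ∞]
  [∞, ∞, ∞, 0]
Closure =
  [0, ∞, ∞, 1]
  [∞, 0, ∞, ∞]
  [∞, 7, 0, ∞]
  [∞, ∞, ∞, 0]

This is the Floyd-Warshall all-pairs shortest-path computation. For each intermediate vertex k = 0, 1, …, 3, update dist[i][j] ← min(dist[i][j], dist[i][k] + dist[k][j]). The final matrix gives, for each (i, j), the minimum total weight of any directed path from i to j (possibly empty when i = j).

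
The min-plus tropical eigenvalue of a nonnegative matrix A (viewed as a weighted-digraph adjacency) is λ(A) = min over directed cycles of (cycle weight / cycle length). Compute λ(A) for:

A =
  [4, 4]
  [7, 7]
λ(A) = 4

Enumerate directed cycles and compute their means (weight / length). Sample:
  cycle 0 → 0: weight = 4, length = 1, mean = 4/1 ≈ 4.000
  cycle 1 → 1: weight = 7, length = 1, mean = 7/1 ≈ 7.000
  cycle 0 → 1 → 0: weight = 11, length = 2, mean = 11/2 ≈ 5.500
  cycle 1 → 0 → 1: weight = 11, length = 2, mean = 11/2 ≈ 5.500
Minimum mean = 4.000, attained e.g. along the cycle 0 → 0 with weight 4 and length 1. So λ(A) = 4/1 = 4.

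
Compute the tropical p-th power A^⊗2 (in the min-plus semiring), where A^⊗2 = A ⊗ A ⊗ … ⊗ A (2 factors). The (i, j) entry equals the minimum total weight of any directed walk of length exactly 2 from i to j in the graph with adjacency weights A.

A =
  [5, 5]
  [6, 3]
A^⊗2 =
  [10, 8]
  [9, 6]

Each entry (A^⊗2)_ij equals the minimum over all length-2 walks i = v_0 → v_1 → … → v_2 = j of Σ_t A[v_t][v_{t+1}]. For example, for (i, j) = (0, 1) we minimise over 2 possible intermediate vertex sequences; the minimum is 8, attained along the walk 0 → 1 → 1.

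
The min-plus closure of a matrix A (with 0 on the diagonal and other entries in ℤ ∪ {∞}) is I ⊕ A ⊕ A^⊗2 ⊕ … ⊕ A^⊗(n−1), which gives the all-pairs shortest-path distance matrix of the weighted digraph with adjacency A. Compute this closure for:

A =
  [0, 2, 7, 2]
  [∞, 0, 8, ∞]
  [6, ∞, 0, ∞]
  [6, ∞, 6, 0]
Closure =
  [0, 2, 7, 2]
  [14, 0, 8, 16]
  [6, 8, 0, 8]
  [6, 8, 6, 0]

This is the Floyd-Warshall all-pairs shortest-path computation. For each intermediate vertex k = 0, 1, …, 3, update dist[i][j] ← min(dist[i][j], dist[i][k] + dist[k][j]). The final matrix gives, for each (i, j), the minimum total weight of any directed path from i to j (possibly empty when i = j).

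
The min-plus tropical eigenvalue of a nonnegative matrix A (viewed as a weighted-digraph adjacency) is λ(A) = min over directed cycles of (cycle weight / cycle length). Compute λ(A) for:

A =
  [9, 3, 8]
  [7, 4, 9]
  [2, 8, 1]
λ(A) = 1

Enumerate directed cycles and compute their means (weight / length). Sample:
  cycle 0 → 0: weight = 9, length = 1, mean = 9/1 ≈ 9.000
  cycle 1 → 1: weight = 4, length = 1, mean = 4/1 ≈ 4.000
  cycle 2 → 2: weight = 1, length = 1, mean = 1/1 ≈ 1.000
  cycle 0 → 1 → 0: weight = 10, length = 2, mean = 10/2 ≈ 5.000
  cycle 0 → 2 → 0: weight = 10, length = 2, mean = 10/2 ≈ 5.000
  cycle 1 → 0 → 1: weight = 10, length = 2, mean = 10/2 ≈ 5.000
Minimum mean = 1.000, attained e.g. along the cycle 2 → 2 with weight 1 and length 1. So λ(A) = 1/1 = 1.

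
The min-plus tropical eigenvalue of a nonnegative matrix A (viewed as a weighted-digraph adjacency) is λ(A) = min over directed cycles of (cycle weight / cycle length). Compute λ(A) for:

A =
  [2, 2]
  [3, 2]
λ(A) = 2

Enumerate directed cycles and compute their means (weight / length). Sample:
  cycle 0 → 0: weight = 2, length = 1, mean = 2/1 ≈ 2.000
  cycle 1 → 1: weight = 2, length = 1, mean = 2/1 ≈ 2.000
  cycle 0 → 1 → 0: weight = 5, length = 2, mean = 5/2 ≈ 2.500
  cycle 1 → 0 → 1: weight = 5, length = 2, mean = 5/2 ≈ 2.500
Minimum mean = 2.000, attained e.g. along the cycle 0 → 0 with weight 2 and length 1. So λ(A) = 2/1 = 2.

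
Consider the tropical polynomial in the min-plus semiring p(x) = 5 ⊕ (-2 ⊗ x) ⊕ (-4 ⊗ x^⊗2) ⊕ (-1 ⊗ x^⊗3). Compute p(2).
p(2) = 0

A tropical monomial a ⊗ x^⊗i evaluates to a + i · x. Evaluating each term at x = 2:
  Term 0 contributes 5 + 0 · 2 = 5
  Term 1 contributes -2 + 1 · 2 = 0
  Term 2 contributes -4 + 2 · 2 = 0
  Term 3 contributes -1 + 3 · 2 = 5
p(2) = ⊕ of these = min[5, 0, 0, 5] = 0.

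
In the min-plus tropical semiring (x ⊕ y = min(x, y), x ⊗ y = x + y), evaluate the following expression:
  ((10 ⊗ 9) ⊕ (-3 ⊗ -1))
((10 ⊗ 9) ⊕ (-3 ⊗ -1)) = -4

Expand innermost to outermost. Recall ⊕ takes the minimum of its arguments and ⊗ takes their sum. Working out the expression ((10 ⊗ 9) ⊕ (-3 ⊗ -1)) gives -4.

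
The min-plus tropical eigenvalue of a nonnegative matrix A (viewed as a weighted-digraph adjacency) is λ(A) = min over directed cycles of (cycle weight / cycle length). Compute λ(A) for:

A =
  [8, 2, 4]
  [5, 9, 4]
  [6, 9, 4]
λ(A) = 7/2

Enumerate directed cycles and compute their means (weight / length). Sample:
  cycle 0 → 0: weight = 8, length = 1, mean = 8/1 ≈ 8.000
  cycle 1 → 1: weight = 9, length = 1, mean = 9/1 ≈ 9.000
  cycle 2 → 2: weight = 4, length = 1, mean = 4/1 ≈ 4.000
  cycle 0 → 1 → 0: weight = 7, length = 2, mean = 7/2 ≈ 3.500
  cycle 0 → 2 → 0: weight = 10, length = 2, mean = 10/2 ≈ 5.000
  cycle 1 → 0 → 1: weight = 7, length = 2, mean = 7/2 ≈ 3.500
Minimum mean = 3.500, attained e.g. along the cycle 0 → 1 → 0 with weight 7 and length 2. So λ(A) = 7/2 = 7/2.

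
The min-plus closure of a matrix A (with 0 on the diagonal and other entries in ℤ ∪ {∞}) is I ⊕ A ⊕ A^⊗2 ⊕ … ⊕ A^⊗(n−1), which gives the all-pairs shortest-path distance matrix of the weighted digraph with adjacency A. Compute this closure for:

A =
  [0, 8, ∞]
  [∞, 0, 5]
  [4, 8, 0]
Closure =
  [0, 8, 13]
  [9, 0, 5]
  [4, 8, 0]

This is the Floyd-Warshall all-pairs shortest-path computation. For each intermediate vertex k = 0, 1, …, 2, update dist[i][j] ← min(dist[i][j], dist[i][k] + dist[k][j]). The final matrix gives, for each (i, j), the minimum total weight of any directed path from i to j (possibly empty when i = j).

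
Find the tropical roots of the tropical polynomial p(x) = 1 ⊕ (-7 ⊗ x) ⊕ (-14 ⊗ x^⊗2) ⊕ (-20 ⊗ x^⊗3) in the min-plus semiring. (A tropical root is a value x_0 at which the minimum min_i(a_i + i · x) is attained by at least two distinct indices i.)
Roots: {6, 7, 8}

Each tropical root is a break point of the lower envelope of the lines y = a_i + i · x (there are 4 lines, with slopes 0, 1, ..., 3). Only the lines that attain the minimum somewhere contribute to roots; other lines are dominated. Here the surviving (envelope) indices are i = 3, i = 2, i = 1, i = 0.
Intersections between consecutive envelope lines give the roots: for adjacent envelope indices i < j the intersection is x = (a_i − a_j) / (j − i). Reading off the sorted break points: {6, 7, 8}.
Verification: at each break x_0, at least two indices attain the minimum of min_i(a_i + i · x_0).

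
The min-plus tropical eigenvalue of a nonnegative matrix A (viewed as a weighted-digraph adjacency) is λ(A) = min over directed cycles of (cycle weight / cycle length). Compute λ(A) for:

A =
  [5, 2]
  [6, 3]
λ(A) = 3

Enumerate directed cycles and compute their means (weight / length). Sample:
  cycle 0 → 0: weight = 5, length = 1, mean = 5/1 ≈ 5.000
  cycle 1 → 1: weight = 3, length = 1, mean = 3/1 ≈ 3.000
  cycle 0 → 1 → 0: weight = 8, length = 2, mean = 8/2 ≈ 4.000
  cycle 1 → 0 → 1: weight = 8, length = 2, mean = 8/2 ≈ 4.000
Minimum mean = 3.000, attained e.g. along the cycle 1 → 1 with weight 3 and length 1. So λ(A) = 3/1 = 3.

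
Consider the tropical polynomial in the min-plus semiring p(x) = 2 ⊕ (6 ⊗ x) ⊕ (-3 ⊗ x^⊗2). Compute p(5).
p(5) = 2

A tropical monomial a ⊗ x^⊗i evaluates to a + i · x. Evaluating each term at x = 5:
  Term 0 contributes 2 + 0 · 5 = 2
  Term 1 contributes 6 + 1 · 5 = 11
  Term 2 contributes -3 + 2 · 5 = 7
p(5) = ⊕ of these = min[2, 11, 7] = 2.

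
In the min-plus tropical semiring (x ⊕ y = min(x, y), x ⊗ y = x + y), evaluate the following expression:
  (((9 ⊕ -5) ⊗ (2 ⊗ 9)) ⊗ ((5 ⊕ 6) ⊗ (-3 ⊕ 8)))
(((9 ⊕ -5) ⊗ (2 ⊗ 9)) ⊗ ((5 ⊕ 6) ⊗ (-3 ⊕ 8))) = 8

Expand innermost to outermost. Recall ⊕ takes the minimum of its arguments and ⊗ takes their sum. Working out the expression (((9 ⊕ -5) ⊗ (2 ⊗ 9)) ⊗ ((5 ⊕ 6) ⊗ (-3 ⊕ 8))) gives 8.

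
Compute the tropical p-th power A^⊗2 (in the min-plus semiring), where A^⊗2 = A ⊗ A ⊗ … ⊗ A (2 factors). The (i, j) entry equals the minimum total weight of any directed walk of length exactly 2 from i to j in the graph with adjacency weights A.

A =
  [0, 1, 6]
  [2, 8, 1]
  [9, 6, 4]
A^⊗2 =
  [0, 1, 2]
  [2, 3, 5]
  [8, 10, 7]

Each entry (A^⊗2)_ij equals the minimum over all length-2 walks i = v_0 → v_1 → … → v_2 = j of Σ_t A[v_t][v_{t+1}]. For example, for (i, j) = (0, 2) we minimise over 3 possible intermediate vertex sequences; the minimum is 2, attained along the walk 0 → 1 → 2.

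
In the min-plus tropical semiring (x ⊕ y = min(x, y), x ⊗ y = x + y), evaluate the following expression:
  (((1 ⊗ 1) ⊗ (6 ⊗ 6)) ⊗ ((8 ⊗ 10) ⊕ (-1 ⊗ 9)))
(((1 ⊗ 1) ⊗ (6 ⊗ 6)) ⊗ ((8 ⊗ 10) ⊕ (-1 ⊗ 9))) = 22

Expand innermost to outermost. Recall ⊕ takes the minimum of its arguments and ⊗ takes their sum. Working out the expression (((1 ⊗ 1) ⊗ (6 ⊗ 6)) ⊗ ((8 ⊗ 10) ⊕ (-1 ⊗ 9))) gives 22.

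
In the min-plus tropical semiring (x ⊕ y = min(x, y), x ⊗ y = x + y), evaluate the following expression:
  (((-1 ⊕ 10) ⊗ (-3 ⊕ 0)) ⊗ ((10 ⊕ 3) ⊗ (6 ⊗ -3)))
(((-1 ⊕ 10) ⊗ (-3 ⊕ 0)) ⊗ ((10 ⊕ 3) ⊗ (6 ⊗ -3))) = 2

Expand innermost to outermost. Recall ⊕ takes the minimum of its arguments and ⊗ takes their sum. Working out the expression (((-1 ⊕ 10) ⊗ (-3 ⊕ 0)) ⊗ ((10 ⊕ 3) ⊗ (6 ⊗ -3))) gives 2.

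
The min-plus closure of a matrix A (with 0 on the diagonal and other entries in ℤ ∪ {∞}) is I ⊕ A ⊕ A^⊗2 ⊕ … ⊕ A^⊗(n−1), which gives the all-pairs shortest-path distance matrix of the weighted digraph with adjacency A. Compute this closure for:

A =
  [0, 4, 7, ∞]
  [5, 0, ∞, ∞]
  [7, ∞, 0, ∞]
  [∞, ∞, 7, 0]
Closure =
  [0, 4, 7, ∞]
  [5, 0, 12, ∞]
  [7, 11, 0, ∞]
  [14, 18, 7, 0]

This is the Floyd-Warshall all-pairs shortest-path computation. For each intermediate vertex k = 0, 1, …, 3, update dist[i][j] ← min(dist[i][j], dist[i][k] + dist[k][j]). The final matrix gives, for each (i, j), the minimum total weight of any directed path from i to j (possibly empty when i = j).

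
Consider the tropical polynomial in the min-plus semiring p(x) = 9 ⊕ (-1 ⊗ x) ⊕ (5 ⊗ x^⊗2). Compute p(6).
p(6) = 5

A tropical monomial a ⊗ x^⊗i evaluates to a + i · x. Evaluating each term at x = 6:
  Term 0 contributes 9 + 0 · 6 = 9
  Term 1 contributes -1 + 1 · 6 = 5
  Term 2 contributes 5 + 2 · 6 = 17
p(6) = ⊕ of these = min[9, 5, 17] = 5.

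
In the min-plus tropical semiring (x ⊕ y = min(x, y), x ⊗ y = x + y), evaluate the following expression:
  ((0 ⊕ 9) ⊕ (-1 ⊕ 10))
((0 ⊕ 9) ⊕ (-1 ⊕ 10)) = -1

Expand innermost to outermost. Recall ⊕ takes the minimum of its arguments and ⊗ takes their sum. Working out the expression ((0 ⊕ 9) ⊕ (-1 ⊕ 10)) gives -1.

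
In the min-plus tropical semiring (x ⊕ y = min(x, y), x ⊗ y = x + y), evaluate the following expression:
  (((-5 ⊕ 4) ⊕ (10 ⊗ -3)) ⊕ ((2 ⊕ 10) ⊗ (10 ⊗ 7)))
(((-5 ⊕ 4) ⊕ (10 ⊗ -3)) ⊕ ((2 ⊕ 10) ⊗ (10 ⊗ 7))) = -5

Expand innermost to outermost. Recall ⊕ takes the minimum of its arguments and ⊗ takes their sum. Working out the expression (((-5 ⊕ 4) ⊕ (10 ⊗ -3)) ⊕ ((2 ⊕ 10) ⊗ (10 ⊗ 7))) gives -5.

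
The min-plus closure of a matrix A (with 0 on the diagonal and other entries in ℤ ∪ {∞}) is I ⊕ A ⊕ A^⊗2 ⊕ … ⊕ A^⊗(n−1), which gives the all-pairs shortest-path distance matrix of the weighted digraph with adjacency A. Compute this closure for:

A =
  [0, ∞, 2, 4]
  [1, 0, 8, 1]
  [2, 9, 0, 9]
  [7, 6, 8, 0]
Closure =
  [0, 10, 2, 4]
  [1, 0, 3, 1]
  [2, 9, 0, 6]
  [7, 6, 8, 0]

This is the Floyd-Warshall all-pairs shortest-path computation. For each intermediate vertex k = 0, 1, …, 3, update dist[i][j] ← min(dist[i][j], dist[i][k] + dist[k][j]). The final matrix gives, for each (i, j), the minimum total weight of any directed path from i to j (possibly empty when i = j).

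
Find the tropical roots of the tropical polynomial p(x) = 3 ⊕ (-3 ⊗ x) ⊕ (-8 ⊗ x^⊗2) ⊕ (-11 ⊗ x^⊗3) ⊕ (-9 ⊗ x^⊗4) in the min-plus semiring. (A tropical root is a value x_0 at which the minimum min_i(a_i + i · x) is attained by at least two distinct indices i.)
Roots: {-2, 3, 5, 6}

Each tropical root is a break point of the lower envelope of the lines y = a_i + i · x (there are 5 lines, with slopes 0, 1, ..., 4). Only the lines that attain the minimum somewhere contribute to roots; other lines are dominated. Here the surviving (envelope) indices are i = 4, i = 3, i = 2, i = 1, i = 0.
Intersections between consecutive envelope lines give the roots: for adjacent envelope indices i < j the intersection is x = (a_i − a_j) / (j − i). Reading off the sorted break points: {-2, 3, 5, 6}.
Verification: at each break x_0, at least two indices attain the minimum of min_i(a_i + i · x_0).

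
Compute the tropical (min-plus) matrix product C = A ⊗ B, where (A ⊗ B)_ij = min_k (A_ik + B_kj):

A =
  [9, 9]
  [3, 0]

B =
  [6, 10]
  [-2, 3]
A ⊗ B =
  [7, 12]
  [-2, 3]

Apply the min-plus product entry-by-entry:
  C[0][0] = min over k of (A[0][0] + B[0][0] = 9 + 6 = 15, A[0][1] + B[1][0] = 9 + -2 = 7) = 7 (attained at k = 1)
  C[0][1] = min over k of (A[0][0] + B[0][1] = 9 + 10 = 19, A[0][1] + B[1][1] = 9 + 3 = 12) = 12 (attained at k = 1)
  C[1][0] = min over k of (A[1][0] + B[0][0] = 3 + 6 = 9, A[1][1] + B[1][0] = 0 + -2 = -2) = -2 (attained at k = 1)
  C[1][1] = min over k of (A[1][0] + B[0][1] = 3 + 10 = 13, A[1][1] + B[1][1] = 0 + 3 = 3) = 3 (attained at k = 1)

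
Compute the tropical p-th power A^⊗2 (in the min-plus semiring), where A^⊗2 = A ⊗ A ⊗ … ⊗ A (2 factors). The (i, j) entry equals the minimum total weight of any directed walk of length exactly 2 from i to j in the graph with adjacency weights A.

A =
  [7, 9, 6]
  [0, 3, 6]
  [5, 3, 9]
A^⊗2 =
  [9, 9, 13]
  [3, 6, 6]
  [3, 6, 9]

Each entry (A^⊗2)_ij equals the minimum over all length-2 walks i = v_0 → v_1 → … → v_2 = j of Σ_t A[v_t][v_{t+1}]. For example, for (i, j) = (0, 2) we minimise over 3 possible intermediate vertex sequences; the minimum is 13, attained along the walk 0 → 0 → 2.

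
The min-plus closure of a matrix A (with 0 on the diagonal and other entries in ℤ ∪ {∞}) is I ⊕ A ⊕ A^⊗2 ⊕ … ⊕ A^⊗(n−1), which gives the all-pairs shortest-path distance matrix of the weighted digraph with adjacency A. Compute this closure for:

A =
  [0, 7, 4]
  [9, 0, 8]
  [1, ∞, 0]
Closure =
  [0, 7, 4]
  [9, 0, 8]
  [1, 8, 0]

This is the Floyd-Warshall all-pairs shortest-path computation. For each intermediate vertex k = 0, 1, …, 2, update dist[i][j] ← min(dist[i][j], dist[i][k] + dist[k][j]). The final matrix gives, for each (i, j), the minimum total weight of any directed path from i to j (possibly empty when i = j).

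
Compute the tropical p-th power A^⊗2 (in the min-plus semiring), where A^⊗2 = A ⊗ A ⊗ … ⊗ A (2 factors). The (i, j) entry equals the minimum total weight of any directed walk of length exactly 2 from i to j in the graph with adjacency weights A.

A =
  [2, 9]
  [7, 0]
A^⊗2 =
  [4, 9]
  [7, 0]

Each entry (A^⊗2)_ij equals the minimum over all length-2 walks i = v_0 → v_1 → … → v_2 = j of Σ_t A[v_t][v_{t+1}]. For example, for (i, j) = (0, 1) we minimise over 2 possible intermediate vertex sequences; the minimum is 9, attained along the walk 0 → 1 → 1.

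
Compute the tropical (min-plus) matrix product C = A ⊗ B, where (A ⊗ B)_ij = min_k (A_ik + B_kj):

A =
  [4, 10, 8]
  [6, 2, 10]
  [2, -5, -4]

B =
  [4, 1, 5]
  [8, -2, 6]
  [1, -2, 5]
A ⊗ B =
  [8, 5, 9]
  [10, 0, 8]
  [-3, -7, 1]

Apply the min-plus product entry-by-entry:
  C[0][0] = min over k of (A[0][0] + B[0][0] = 4 + 4 = 8, A[0][1] + B[1][0] = 10 + 8 = 18, A[0][2] + B[2][0] = 8 + 1 = 9) = 8 (attained at k = 0)
  C[0][1] = min over k of (A[0][0] + B[0][1] = 4 + 1 = 5, A[0][1] + B[1][1] = 10 + -2 = 8, A[0][2] + B[2][1] = 8 + -2 = 6) = 5 (attained at k = 0)
  C[0][2] = min over k of (A[0][0] + B[0][2] = 4 + 5 = 9, A[0][1] + B[1][2] = 10 + 6 = 16, A[0][2] + B[2][2] = 8 + 5 = 13) = 9 (attained at k = 0)
  C[1][0] = min over k of (A[1][0] + B[0][0] = 6 + 4 = 10, A[1][1] + B[1][0] = 2 + 8 = 10, A[1][2] + B[2][0] = 10 + 1 = 11) = 10 (attained at k = 0)
  C[1][1] = min over k of (A[1][0] + B[0][1] = 6 + 1 = 7, A[1][1] + B[1][1] = 2 + -2 = 0, A[1][2] + B[2][1] = 10 + -2 = 8) = 0 (attained at k = 1)
  C[1][2] = min over k of (A[1][0] + B[0][2] = 6 + 5 = 11, A[1][1] + B[1][2] = 2 + 6 = 8, A[1][2] + B[2][2] = 10 + 5 = 15) = 8 (attained at k = 1)
  C[2][0] = min over k of (A[2][0] + B[0][0] = 2 + 4 = 6, A[2][1] + B[1][0] = -5 + 8 = 3, A[2][2] + B[2][0] = -4 + 1 = -3) = -3 (attained at k = 2)
  C[2][1] = min over k of (A[2][0] + B[0][1] = 2 + 1 = 3, A[2][1] + B[1][1] = -5 + -2 = -7, A[2][2] + B[2][1] = -4 + -2 = -6) = -7 (attained at k = 1)
  C[2][2] = min over k of (A[2][0] + B[0][2] = 2 + 5 = 7, A[2][1] + B[1][2] = -5 + 6 = 1, A[2][2] + B[2][2] = -4 + 5 = 1) = 1 (attained at k = 1)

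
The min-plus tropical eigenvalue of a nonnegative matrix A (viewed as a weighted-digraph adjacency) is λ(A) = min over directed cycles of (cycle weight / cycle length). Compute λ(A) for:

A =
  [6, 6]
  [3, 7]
λ(A) = 9/2

Enumerate directed cycles and compute their means (weight / length). Sample:
  cycle 0 → 0: weight = 6, length = 1, mean = 6/1 ≈ 6.000
  cycle 1 → 1: weight = 7, length = 1, mean = 7/1 ≈ 7.000
  cycle 0 → 1 → 0: weight = 9, length = 2, mean = 9/2 ≈ 4.500
  cycle 1 → 0 → 1: weight = 9, length = 2, mean = 9/2 ≈ 4.500
Minimum mean = 4.500, attained e.g. along the cycle 0 → 1 → 0 with weight 9 and length 2. So λ(A) = 9/2 = 9/2.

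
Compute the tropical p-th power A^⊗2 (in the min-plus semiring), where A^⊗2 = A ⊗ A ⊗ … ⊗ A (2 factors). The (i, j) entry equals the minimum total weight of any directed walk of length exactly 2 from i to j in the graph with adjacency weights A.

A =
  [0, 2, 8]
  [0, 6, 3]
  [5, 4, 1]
A^⊗2 =
  [0, 2, 5]
  [0, 2, 4]
  [4, 5, 2]

Each entry (A^⊗2)_ij equals the minimum over all length-2 walks i = v_0 → v_1 → … → v_2 = j of Σ_t A[v_t][v_{t+1}]. For example, for (i, j) = (0, 2) we minimise over 3 possible intermediate vertex sequences; the minimum is 5, attained along the walk 0 → 1 → 2.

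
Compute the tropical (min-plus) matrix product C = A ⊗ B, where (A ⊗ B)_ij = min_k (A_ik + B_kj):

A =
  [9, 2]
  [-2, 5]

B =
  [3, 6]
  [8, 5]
A ⊗ B =
  [10, 7]
  [1, 4]

Apply the min-plus product entry-by-entry:
  C[0][0] = min over k of (A[0][0] + B[0][0] = 9 + 3 = 12, A[0][1] + B[1][0] = 2 + 8 = 10) = 10 (attained at k = 1)
  C[0][1] = min over k of (A[0][0] + B[0][1] = 9 + 6 = 15, A[0][1] + B[1][1] = 2 + 5 = 7) = 7 (attained at k = 1)
  C[1][0] = min over k of (A[1][0] + B[0][0] = -2 + 3 = 1, A[1][1] + B[1][0] = 5 + 8 = 13) = 1 (attained at k = 0)
  C[1][1] = min over k of (A[1][0] + B[0][1] = -2 + 6 = 4, A[1][1] + B[1][1] = 5 + 5 = 10) = 4 (attained at k = 0)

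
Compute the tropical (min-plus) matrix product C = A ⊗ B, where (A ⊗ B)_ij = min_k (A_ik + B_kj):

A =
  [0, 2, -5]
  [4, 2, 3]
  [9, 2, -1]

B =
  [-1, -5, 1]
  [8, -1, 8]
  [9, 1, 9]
A ⊗ B =
  [-1, -5, 1]
  [3, -1, 5]
  [8, 0, 8]

Apply the min-plus product entry-by-entry:
  C[0][0] = min over k of (A[0][0] + B[0][0] = 0 + -1 = -1, A[0][1] + B[1][0] = 2 + 8 = 10, A[0][2] + B[2][0] = -5 + 9 = 4) = -1 (attained at k = 0)
  C[0][1] = min over k of (A[0][0] + B[0][1] = 0 + -5 = -5, A[0][1] + B[1][1] = 2 + -1 = 1, A[0][2] + B[2][1] = -5 + 1 = -4) = -5 (attained at k = 0)
  C[0][2] = min over k of (A[0][0] + B[0][2] = 0 + 1 = 1, A[0][1] + B[1][2] = 2 + 8 = 10, A[0][2] + B[2][2] = -5 + 9 = 4) = 1 (attained at k = 0)
  C[1][0] = min over k of (A[1][0] + B[0][0] = 4 + -1 = 3, A[1][1] + B[1][0] = 2 + 8 = 10, A[1][2] + B[2][0] = 3 + 9 = 12) = 3 (attained at k = 0)
  C[1][1] = min over k of (A[1][0] + B[0][1] = 4 + -5 = -1, A[1][1] + B[1][1] = 2 + -1 = 1, A[1][2] + B[2][1] = 3 + 1 = 4) = -1 (attained at k = 0)
  C[1][2] = min over k of (A[1][0] + B[0][2] = 4 + 1 = 5, A[1][1] + B[1][2] = 2 + 8 = 10, A[1][2] + B[2][2] = 3 + 9 = 12) = 5 (attained at k = 0)
  C[2][0] = min over k of (A[2][0] + B[0][0] = 9 + -1 = 8, A[2][1] + B[1][0] = 2 + 8 = 10, A[2][2] + B[2][0] = -1 + 9 = 8) = 8 (attained at k = 0)
  C[2][1] = min over k of (A[2][0] + B[0][1] = 9 + -5 = 4, A[2][1] + B[1][1] = 2 + -1 = 1, A[2][2] + B[2][1] = -1 + 1 = 0) = 0 (attained at k = 2)
  C[2][2] = min over k of (A[2][0] + B[0][2] = 9 + 1 = 10, A[2][1] + B[1][2] = 2 + 8 = 10, A[2][2] + B[2][2] = -1 + 9 = 8) = 8 (attained at k = 2)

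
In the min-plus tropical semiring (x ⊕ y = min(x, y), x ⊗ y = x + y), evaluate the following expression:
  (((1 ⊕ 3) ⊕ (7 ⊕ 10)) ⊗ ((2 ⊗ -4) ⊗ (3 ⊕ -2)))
(((1 ⊕ 3) ⊕ (7 ⊕ 10)) ⊗ ((2 ⊗ -4) ⊗ (3 ⊕ -2))) = -3

Expand innermost to outermost. Recall ⊕ takes the minimum of its arguments and ⊗ takes their sum. Working out the expression (((1 ⊕ 3) ⊕ (7 ⊕ 10)) ⊗ ((2 ⊗ -4) ⊗ (3 ⊕ -2))) gives -3.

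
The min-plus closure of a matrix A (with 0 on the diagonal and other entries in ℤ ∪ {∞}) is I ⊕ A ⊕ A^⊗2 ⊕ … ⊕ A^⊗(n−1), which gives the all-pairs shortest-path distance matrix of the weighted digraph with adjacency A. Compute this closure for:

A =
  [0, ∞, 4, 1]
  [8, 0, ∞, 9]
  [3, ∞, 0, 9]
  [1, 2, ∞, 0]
Closure =
  [0, 3, 4, 1]
  [8, 0, 12, 9]
  [3, 6, 0, 4]
  [1, 2, 5, 0]

This is the Floyd-Warshall all-pairs shortest-path computation. For each intermediate vertex k = 0, 1, …, 3, update dist[i][j] ← min(dist[i][j], dist[i][k] + dist[k][j]). The final matrix gives, for each (i, j), the minimum total weight of any directed path from i to j (possibly empty when i = j).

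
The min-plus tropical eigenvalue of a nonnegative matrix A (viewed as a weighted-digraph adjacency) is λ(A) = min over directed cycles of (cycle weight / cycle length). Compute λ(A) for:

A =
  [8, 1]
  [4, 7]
λ(A) = 5/2

Enumerate directed cycles and compute their means (weight / length). Sample:
  cycle 0 → 0: weight = 8, length = 1, mean = 8/1 ≈ 8.000
  cycle 1 → 1: weight = 7, length = 1, mean = 7/1 ≈ 7.000
  cycle 0 → 1 → 0: weight = 5, length = 2, mean = 5/2 ≈ 2.500
  cycle 1 → 0 → 1: weight = 5, length = 2, mean = 5/2 ≈ 2.500
Minimum mean = 2.500, attained e.g. along the cycle 0 → 1 → 0 with weight 5 and length 2. So λ(A) = 5/2 = 5/2.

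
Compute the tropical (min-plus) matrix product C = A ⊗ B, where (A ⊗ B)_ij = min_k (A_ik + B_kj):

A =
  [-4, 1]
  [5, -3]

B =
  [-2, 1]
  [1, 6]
A ⊗ B =
  [-6, -3]
  [-2, 3]

Apply the min-plus product entry-by-entry:
  C[0][0] = min over k of (A[0][0] + B[0][0] = -4 + -2 = -6, A[0][1] + B[1][0] = 1 + 1 = 2) = -6 (attained at k = 0)
  C[0][1] = min over k of (A[0][0] + B[0][1] = -4 + 1 = -3, A[0][1] + B[1][1] = 1 + 6 = 7) = -3 (attained at k = 0)
  C[1][0] = min over k of (A[1][0] + B[0][0] = 5 + -2 = 3, A[1][1] + B[1][0] = -3 + 1 = -2) = -2 (attained at k = 1)
  C[1][1] = min over k of (A[1][0] + B[0][1] = 5 + 1 = 6, A[1][1] + B[1][1] = -3 + 6 = 3) = 3 (attained at k = 1)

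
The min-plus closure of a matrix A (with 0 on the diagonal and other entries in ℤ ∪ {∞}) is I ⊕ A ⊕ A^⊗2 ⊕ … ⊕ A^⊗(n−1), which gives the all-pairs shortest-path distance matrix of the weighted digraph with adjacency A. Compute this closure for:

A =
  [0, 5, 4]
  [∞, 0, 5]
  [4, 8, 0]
Closure =
  [0, 5, 4]
  [9, 0, 5]
  [4, 8, 0]

This is the Floyd-Warshall all-pairs shortest-path computation. For each intermediate vertex k = 0, 1, …, 2, update dist[i][j] ← min(dist[i][j], dist[i][k] + dist[k][j]). The final matrix gives, for each (i, j), the minimum total weight of any directed path from i to j (possibly empty when i = j).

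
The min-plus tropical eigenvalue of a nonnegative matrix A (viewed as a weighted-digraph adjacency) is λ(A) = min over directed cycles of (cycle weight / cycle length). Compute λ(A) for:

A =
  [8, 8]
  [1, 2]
λ(A) = 2

Enumerate directed cycles and compute their means (weight / length). Sample:
  cycle 0 → 0: weight = 8, length = 1, mean = 8/1 ≈ 8.000
  cycle 1 → 1: weight = 2, length = 1, mean = 2/1 ≈ 2.000
  cycle 0 → 1 → 0: weight = 9, length = 2, mean = 9/2 ≈ 4.500
  cycle 1 → 0 → 1: weight = 9, length = 2, mean = 9/2 ≈ 4.500
Minimum mean = 2.000, attained e.g. along the cycle 1 → 1 with weight 2 and length 1. So λ(A) = 2/1 = 2.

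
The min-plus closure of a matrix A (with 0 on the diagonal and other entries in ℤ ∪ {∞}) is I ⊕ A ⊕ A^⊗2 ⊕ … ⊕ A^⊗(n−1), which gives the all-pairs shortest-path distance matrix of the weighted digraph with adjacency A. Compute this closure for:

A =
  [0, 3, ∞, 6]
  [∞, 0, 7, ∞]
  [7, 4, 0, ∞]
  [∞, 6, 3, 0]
Closure =
  [0, 3, 9, 6]
  [14, 0, 7, 20]
  [7, 4, 0, 13]
  [10, 6, 3, 0]

This is the Floyd-Warshall all-pairs shortest-path computation. For each intermediate vertex k = 0, 1, …, 3, update dist[i][j] ← min(dist[i][j], dist[i][k] + dist[k][j]). The final matrix gives, for each (i, j), the minimum total weight of any directed path from i to j (possibly empty when i = j).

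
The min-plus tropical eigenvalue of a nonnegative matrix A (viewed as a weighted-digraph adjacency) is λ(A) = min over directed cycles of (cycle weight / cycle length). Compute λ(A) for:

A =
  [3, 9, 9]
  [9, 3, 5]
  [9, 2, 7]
λ(A) = 3

Enumerate directed cycles and compute their means (weight / length). Sample:
  cycle 0 → 0: weight = 3, length = 1, mean = 3/1 ≈ 3.000
  cycle 1 → 1: weight = 3, length = 1, mean = 3/1 ≈ 3.000
  cycle 2 → 2: weight = 7, length = 1, mean = 7/1 ≈ 7.000
  cycle 0 → 1 → 0: weight = 18, length = 2, mean = 18/2 ≈ 9.000
  cycle 0 → 2 → 0: weight = 18, length = 2, mean = 18/2 ≈ 9.000
  cycle 1 → 0 → 1: weight = 18, length = 2, mean = 18/2 ≈ 9.000
Minimum mean = 3.000, attained e.g. along the cycle 0 → 0 with weight 3 and length 1. So λ(A) = 3/1 = 3.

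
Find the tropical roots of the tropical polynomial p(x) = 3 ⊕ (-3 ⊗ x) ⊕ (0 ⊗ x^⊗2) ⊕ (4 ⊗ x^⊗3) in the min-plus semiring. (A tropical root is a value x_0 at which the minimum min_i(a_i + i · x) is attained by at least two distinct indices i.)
Roots: {-4, -3, 6}

Each tropical root is a break point of the lower envelope of the lines y = a_i + i · x (there are 4 lines, with slopes 0, 1, ..., 3). Only the lines that attain the minimum somewhere contribute to roots; other lines are dominated. Here the surviving (envelope) indices are i = 3, i = 2, i = 1, i = 0.
Intersections between consecutive envelope lines give the roots: for adjacent envelope indices i < j the intersection is x = (a_i − a_j) / (j − i). Reading off the sorted break points: {-4, -3, 6}.
Verification: at each break x_0, at least two indices attain the minimum of min_i(a_i + i · x_0).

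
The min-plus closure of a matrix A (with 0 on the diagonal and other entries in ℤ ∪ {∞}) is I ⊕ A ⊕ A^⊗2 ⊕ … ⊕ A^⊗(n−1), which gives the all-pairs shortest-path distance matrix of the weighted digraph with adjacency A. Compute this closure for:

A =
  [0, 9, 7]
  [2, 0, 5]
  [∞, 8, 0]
Closure =
  [0, 9, 7]
  [2, 0, 5]
  [10, 8, 0]

This is the Floyd-Warshall all-pairs shortest-path computation. For each intermediate vertex k = 0, 1, …, 2, update dist[i][j] ← min(dist[i][j], dist[i][k] + dist[k][j]). The final matrix gives, for each (i, j), the minimum total weight of any directed path from i to j (possibly empty when i = j).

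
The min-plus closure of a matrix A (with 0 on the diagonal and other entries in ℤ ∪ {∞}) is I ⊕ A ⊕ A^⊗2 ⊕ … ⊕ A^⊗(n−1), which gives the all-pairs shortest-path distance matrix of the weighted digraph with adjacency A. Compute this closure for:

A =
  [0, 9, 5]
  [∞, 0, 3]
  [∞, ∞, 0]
Closure =
  [0, 9, 5]
  [∞, 0, 3]
  [∞, ∞, 0]

This is the Floyd-Warshall all-pairs shortest-path computation. For each intermediate vertex k = 0, 1, …, 2, update dist[i][j] ← min(dist[i][j], dist[i][k] + dist[k][j]). The final matrix gives, for each (i, j), the minimum total weight of any directed path from i to j (possibly empty when i = j).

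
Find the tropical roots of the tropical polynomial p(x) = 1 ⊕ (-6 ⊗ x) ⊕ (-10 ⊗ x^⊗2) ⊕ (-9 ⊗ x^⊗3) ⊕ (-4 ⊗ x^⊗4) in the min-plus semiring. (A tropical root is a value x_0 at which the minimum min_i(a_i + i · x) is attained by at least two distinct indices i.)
Roots: {-5, -1, 4, 7}

Each tropical root is a break point of the lower envelope of the lines y = a_i + i · x (there are 5 lines, with slopes 0, 1, ..., 4). Only the lines that attain the minimum somewhere contribute to roots; other lines are dominated. Here the surviving (envelope) indices are i = 4, i = 3, i = 2, i = 1, i = 0.
Intersections between consecutive envelope lines give the roots: for adjacent envelope indices i < j the intersection is x = (a_i − a_j) / (j − i). Reading off the sorted break points: {-5, -1, 4, 7}.
Verification: at each break x_0, at least two indices attain the minimum of min_i(a_i + i · x_0).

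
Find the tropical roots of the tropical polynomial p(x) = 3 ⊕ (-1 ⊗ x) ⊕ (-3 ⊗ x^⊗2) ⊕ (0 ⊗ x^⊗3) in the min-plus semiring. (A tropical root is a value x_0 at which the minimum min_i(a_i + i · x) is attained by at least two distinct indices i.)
Roots: {-3, 2, 4}

Each tropical root is a break point of the lower envelope of the lines y = a_i + i · x (there are 4 lines, with slopes 0, 1, ..., 3). Only the lines that attain the minimum somewhere contribute to roots; other lines are dominated. Here the surviving (envelope) indices are i = 3, i = 2, i = 1, i = 0.
Intersections between consecutive envelope lines give the roots: for adjacent envelope indices i < j the intersection is x = (a_i − a_j) / (j − i). Reading off the sorted break points: {-3, 2, 4}.
Verification: at each break x_0, at least two indices attain the minimum of min_i(a_i + i · x_0).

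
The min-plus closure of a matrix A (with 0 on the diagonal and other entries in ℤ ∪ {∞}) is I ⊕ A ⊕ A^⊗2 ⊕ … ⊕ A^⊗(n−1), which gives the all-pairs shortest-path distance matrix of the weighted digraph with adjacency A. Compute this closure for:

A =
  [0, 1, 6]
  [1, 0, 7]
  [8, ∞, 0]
Closure =
  [0, 1, 6]
  [1, 0, 7]
  [8, 9, 0]

This is the Floyd-Warshall all-pairs shortest-path computation. For each intermediate vertex k = 0, 1, …, 2, update dist[i][j] ← min(dist[i][j], dist[i][k] + dist[k][j]). The final matrix gives, for each (i, j), the minimum total weight of any directed path from i to j (possibly empty when i = j).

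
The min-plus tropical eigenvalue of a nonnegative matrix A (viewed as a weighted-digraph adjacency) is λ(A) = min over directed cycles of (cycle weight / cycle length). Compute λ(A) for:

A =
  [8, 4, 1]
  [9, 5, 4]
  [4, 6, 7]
λ(A) = 5/2

Enumerate directed cycles and compute their means (weight / length). Sample:
  cycle 0 → 0: weight = 8, length = 1, mean = 8/1 ≈ 8.000
  cycle 1 → 1: weight = 5, length = 1, mean = 5/1 ≈ 5.000
  cycle 2 → 2: weight = 7, length = 1, mean = 7/1 ≈ 7.000
  cycle 0 → 1 → 0: weight = 13, length = 2, mean = 13/2 ≈ 6.500
  cycle 0 → 2 → 0: weight = 5, length = 2, mean = 5/2 ≈ 2.500
  cycle 1 → 0 → 1: weight = 13, length = 2, mean = 13/2 ≈ 6.500
Minimum mean = 2.500, attained e.g. along the cycle 0 → 2 → 0 with weight 5 and length 2. So λ(A) = 5/2 = 5/2.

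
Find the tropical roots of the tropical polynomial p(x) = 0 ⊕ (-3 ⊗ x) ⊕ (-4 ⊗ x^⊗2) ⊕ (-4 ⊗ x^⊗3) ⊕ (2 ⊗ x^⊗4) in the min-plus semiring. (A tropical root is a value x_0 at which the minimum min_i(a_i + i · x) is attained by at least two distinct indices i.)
Roots: {-6, 0, 1, 3}

Each tropical root is a break point of the lower envelope of the lines y = a_i + i · x (there are 5 lines, with slopes 0, 1, ..., 4). Only the lines that attain the minimum somewhere contribute to roots; other lines are dominated. Here the surviving (envelope) indices are i = 4, i = 3, i = 2, i = 1, i = 0.
Intersections between consecutive envelope lines give the roots: for adjacent envelope indices i < j the intersection is x = (a_i − a_j) / (j − i). Reading off the sorted break points: {-6, 0, 1, 3}.
Verification: at each break x_0, at least two indices attain the minimum of min_i(a_i + i · x_0).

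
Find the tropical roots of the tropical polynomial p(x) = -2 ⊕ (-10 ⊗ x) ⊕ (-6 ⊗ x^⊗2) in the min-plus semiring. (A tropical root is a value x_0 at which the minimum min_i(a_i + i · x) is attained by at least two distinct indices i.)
Roots: {-4, 8}

Each tropical root is a break point of the lower envelope of the lines y = a_i + i · x (there are 3 lines, with slopes 0, 1, ..., 2). Only the lines that attain the minimum somewhere contribute to roots; other lines are dominated. Here the surviving (envelope) indices are i = 2, i = 1, i = 0.
Intersections between consecutive envelope lines give the roots: for adjacent envelope indices i < j the intersection is x = (a_i − a_j) / (j − i). Reading off the sorted break points: {-4, 8}.
Verification: at each break x_0, at least two indices attain the minimum of min_i(a_i + i · x_0).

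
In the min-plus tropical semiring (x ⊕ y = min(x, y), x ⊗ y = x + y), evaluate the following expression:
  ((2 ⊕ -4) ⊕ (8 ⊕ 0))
((2 ⊕ -4) ⊕ (8 ⊕ 0)) = -4

Expand innermost to outermost. Recall ⊕ takes the minimum of its arguments and ⊗ takes their sum. Working out the expression ((2 ⊕ -4) ⊕ (8 ⊕ 0)) gives -4.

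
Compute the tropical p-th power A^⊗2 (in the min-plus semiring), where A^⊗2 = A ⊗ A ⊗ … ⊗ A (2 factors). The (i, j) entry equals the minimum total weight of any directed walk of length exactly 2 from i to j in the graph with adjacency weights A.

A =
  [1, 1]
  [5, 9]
A^⊗2 =
  [2, 2]
  [6, 6]

Each entry (A^⊗2)_ij equals the minimum over all length-2 walks i = v_0 → v_1 → … → v_2 = j of Σ_t A[v_t][v_{t+1}]. For example, for (i, j) = (0, 1) we minimise over 2 possible intermediate vertex sequences; the minimum is 2, attained along the walk 0 → 0 → 1.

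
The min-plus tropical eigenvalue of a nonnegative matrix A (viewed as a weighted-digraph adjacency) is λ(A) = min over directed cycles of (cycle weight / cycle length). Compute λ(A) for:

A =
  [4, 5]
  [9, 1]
λ(A) = 1

Enumerate directed cycles and compute their means (weight / length). Sample:
  cycle 0 → 0: weight = 4, length = 1, mean = 4/1 ≈ 4.000
  cycle 1 → 1: weight = 1, length = 1, mean = 1/1 ≈ 1.000
  cycle 0 → 1 → 0: weight = 14, length = 2, mean = 14/2 ≈ 7.000
  cycle 1 → 0 → 1: weight = 14, length = 2, mean = 14/2 ≈ 7.000
Minimum mean = 1.000, attained e.g. along the cycle 1 → 1 with weight 1 and length 1. So λ(A) = 1/1 = 1.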